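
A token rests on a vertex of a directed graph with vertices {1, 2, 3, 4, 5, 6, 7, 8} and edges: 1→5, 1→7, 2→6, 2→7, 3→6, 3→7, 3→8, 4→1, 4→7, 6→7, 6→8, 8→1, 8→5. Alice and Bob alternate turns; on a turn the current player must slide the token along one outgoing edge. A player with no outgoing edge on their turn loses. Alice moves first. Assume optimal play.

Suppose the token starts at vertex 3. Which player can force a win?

Alice wins.

Compute win/loss labels from the base case upward. A position with no move is L. Any other position is W if it can reach an L in one move, else L.
Every edge goes from a vertex to one that appears earlier in the order 5, 7, 1, 4, 8, 6, 3, 2, so processing vertices in that order labels each vertex after all of its successors.
5: no outgoing edge → L
7: no outgoing edge → L
1: can move to 7, which is L ⇒ W
4: can move to 7, which is L ⇒ W
8: can move to 5, which is L ⇒ W
6: can move to 7, which is L ⇒ W
3: can move to 7, which is L ⇒ W
2: can move to 7, which is L ⇒ W
The starting position 3 is W: Alice should move to 7, handing over an L position.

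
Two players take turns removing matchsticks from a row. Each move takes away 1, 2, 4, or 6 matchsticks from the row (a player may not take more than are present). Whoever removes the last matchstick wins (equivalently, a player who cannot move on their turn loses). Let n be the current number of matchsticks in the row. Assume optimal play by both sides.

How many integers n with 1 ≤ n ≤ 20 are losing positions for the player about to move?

5

Work bottom-up. With no move the player to move loses. Otherwise the position is W if at least one move leads to an L position for the opponent, and L if every move leads to a W.
n=0: no move → L
n=1: reaches L-position 0 → W
n=2: reaches L-position 0 → W
n=3: only reaches 2(W), 1(W), all W → L
n=4: reaches L-position 3 → W
n=5: reaches L-position 3 → W
n=6: reaches L-position 0 → W
n=7: reaches L-position 3 → W
n=8: only reaches 7(W), 6(W), 4(W), 2(W), all W → L
n=9: reaches L-position 8 → W
n=10: reaches L-position 8 → W
n=11: only reaches 10(W), 9(W), 7(W), 5(W), all W → L
n=12: reaches L-position 11 → W
n=13: reaches L-position 11 → W
n=14: reaches L-position 8 → W
n=15: reaches L-position 11 → W
n=16: only reaches 15(W), 14(W), 12(W), 10(W), all W → L
n=17: reaches L-position 16 → W
n=18: reaches L-position 16 → W
n=19: only reaches 18(W), 17(W), 15(W), 13(W), all W → L
n=20: reaches L-position 19 → W
L entries with 1 ≤ n ≤ 20 (n=0 is outside the asked range and is not counted): n = 3, 8, 11, 16, 19; that makes 5.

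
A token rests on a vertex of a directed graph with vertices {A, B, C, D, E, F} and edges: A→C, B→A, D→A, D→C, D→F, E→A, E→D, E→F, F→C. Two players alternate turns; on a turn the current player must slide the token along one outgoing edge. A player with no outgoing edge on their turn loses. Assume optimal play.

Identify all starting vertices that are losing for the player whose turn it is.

B, C, E

Build the W/L table. Terminal = L. A non-terminal position is W if it has a move to some L; otherwise it is L.
Every edge goes from a vertex to one that appears earlier in the order C, A, F, B, D, E, so processing vertices in that order labels each vertex after all of its successors.
C: no outgoing edge → L
A: W (go to C, an L position)
F: W (go to C, an L position)
B: L (sole option A(W) is W)
D: W (go to C, an L position)
E: L (options D(W), F(W), A(W) are all W)
The losing starting vertices are exactly the entries labelled L in this table (3 of them).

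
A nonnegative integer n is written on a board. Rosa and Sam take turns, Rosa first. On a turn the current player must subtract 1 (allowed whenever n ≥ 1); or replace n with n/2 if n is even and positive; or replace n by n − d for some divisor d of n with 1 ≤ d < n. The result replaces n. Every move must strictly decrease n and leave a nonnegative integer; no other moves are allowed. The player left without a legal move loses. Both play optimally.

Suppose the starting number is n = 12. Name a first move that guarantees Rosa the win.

Build the W/L table. Terminal = L. A non-terminal position is W if it has a move to some L; otherwise it is L.
n=0: no move → L
n=1: reaches L-position 0 → W
n=2: only reaches 1(W), which is W → L
n=3: reaches L-position 2 → W
n=4: reaches L-position 2 → W
n=5: only reaches 4(W), which is W → L
n=6: reaches L-position 5 → W
n=7: only reaches 6(W), which is W → L
n=8: reaches L-position 7 → W
n=9: only reaches 6(W), 8(W), all W → L
n=10: reaches L-position 5 → W
n=11: only reaches 10(W), which is W → L
n=12: reaches L-position 9 → W
From 12, the L positions reachable in one move are: 9, 11. Any move reaching one of these is winning.

Move to 9.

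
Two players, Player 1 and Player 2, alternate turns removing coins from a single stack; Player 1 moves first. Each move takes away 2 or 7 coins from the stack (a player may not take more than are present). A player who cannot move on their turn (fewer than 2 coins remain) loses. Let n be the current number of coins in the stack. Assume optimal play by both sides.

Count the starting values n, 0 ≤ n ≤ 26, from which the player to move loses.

12

Use the standard recursion: the mover loses at a terminal position; elsewhere, the mover wins exactly when some move hands the opponent an L position.
n=0: no move → L
n=1: no move → L
n=2: W (go to 0, an L position)
n=3: W (go to 1, an L position)
n=4: L (sole option 2(W) is W)
n=5: L (sole option 3(W) is W)
n=6: W (go to 4, an L position)
n=7: W (go to 5, an L position)
n=8: W (go to 1, an L position)
n=9: L (options 7(W), 2(W) are all W)
n=10: L (options 8(W), 3(W) are all W)
n=11: W (go to 9, an L position)
n=12: W (go to 10, an L position)
n=13: L (options 11(W), 6(W) are all W)
n=14: L (options 12(W), 7(W) are all W)
n=15: W (go to 13, an L position)
n=16: W (go to 14, an L position)
n=17: W (go to 10, an L position)
n=18: L (options 16(W), 11(W) are all W)
n=19: L (options 17(W), 12(W) are all W)
n=20: W (go to 18, an L position)
n=21: W (go to 19, an L position)
n=22: L (options 20(W), 15(W) are all W)
n=23: L (options 21(W), 16(W) are all W)
n=24: W (go to 22, an L position)
n=25: W (go to 23, an L position)
n=26: W (go to 19, an L position)
L entries with 0 ≤ n ≤ 26: n = 0, 1, 4, 5, 9, 10, 13, 14, 18, 19, 22, 23; that makes 12.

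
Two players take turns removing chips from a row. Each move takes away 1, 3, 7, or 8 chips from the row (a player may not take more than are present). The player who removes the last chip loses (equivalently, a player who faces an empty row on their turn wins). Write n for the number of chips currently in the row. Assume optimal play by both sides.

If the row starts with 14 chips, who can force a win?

The first player wins.

Build the W/L table. Terminal = W. A non-terminal position is W if it has a move to some L; otherwise it is L.
n=0: no move; the opponent has just taken the last chip and therefore loses → W
n=1: the only move is to 0(W), a W ⇒ L
n=2: can move to 1, which is L ⇒ W
n=3: moves to 2(W), 0(W); every one is W ⇒ L
n=4: can move to 3, which is L ⇒ W
n=5: moves to 4(W), 2(W); every one is W ⇒ L
n=6: can move to 5, which is L ⇒ W
n=7: moves to 6(W), 4(W), 0(W); every one is W ⇒ L
n=8: can move to 7, which is L ⇒ W
n=9: can move to 1, which is L ⇒ W
n=10: can move to 7, which is L ⇒ W
n=11: can move to 3, which is L ⇒ W
n=12: can move to 5, which is L ⇒ W
n=13: can move to 5, which is L ⇒ W
n=14: can move to 7, which is L ⇒ W
The starting position 14 is W: the player to move should remove 7, leaving 7, handing over an L position.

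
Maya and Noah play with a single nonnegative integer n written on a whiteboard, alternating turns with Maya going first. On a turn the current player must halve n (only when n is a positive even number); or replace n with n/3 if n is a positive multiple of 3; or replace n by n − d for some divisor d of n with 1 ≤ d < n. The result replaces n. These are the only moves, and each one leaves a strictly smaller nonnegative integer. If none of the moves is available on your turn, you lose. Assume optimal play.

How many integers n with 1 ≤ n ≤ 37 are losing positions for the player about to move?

Positions with no move are L. A position that does have a move is losing for the player to move precisely when every available move leads to a winning position for the opponent. Fill in the labels:
n=0: no move → L
n=1: no move → L
n=2: W (go to 1, an L position)
n=3: W (go to 1, an L position)
n=4: L (options 2(W), 3(W) are all W)
n=5: W (go to 4, an L position)
n=6: W (go to 4, an L position)
n=7: L (sole option 6(W) is W)
n=8: W (go to 4, an L position)
n=9: L (options 3(W), 6(W), 8(W) are all W)
n=10: W (go to 9, an L position)
n=11: L (sole option 10(W) is W)
n=12: W (go to 4, an L position)
n=13: L (sole option 12(W) is W)
n=14: W (go to 7, an L position)
n=15: L (options 5(W), 10(W), 12(W), 14(W) are all W)
n=16: W (go to 15, an L position)
n=17: L (sole option 16(W) is W)
n=18: W (go to 9, an L position)
n=19: L (sole option 18(W) is W)
n=20: W (go to 15, an L position)
n=21: W (go to 7, an L position)
n=22: W (go to 11, an L position)
n=23: L (sole option 22(W) is W)
n=24: W (go to 23, an L position)
n=25: L (options 20(W), 24(W) are all W)
n=26: W (go to 13, an L position)
n=27: W (go to 9, an L position)
n=28: L (options 14(W), 21(W), 24(W), 26(W), 27(W) are all W)
n=29: W (go to 28, an L position)
n=30: W (go to 15, an L position)
n=31: L (sole option 30(W) is W)
n=32: W (go to 28, an L position)
n=33: W (go to 11, an L position)
n=34: W (go to 17, an L position)
n=35: W (go to 28, an L position)
n=36: L (options 12(W), 18(W), 24(W), 27(W), 30(W), 32(W), 33(W), 34(W), 35(W) are all W)
n=37: W (go to 36, an L position)
L entries with 1 ≤ n ≤ 37 (n=0 is outside the asked range and is not counted): n = 1, 4, 7, 9, 11, 13, 15, 17, 19, 23, 25, 28, 31, 36; that makes 14.

14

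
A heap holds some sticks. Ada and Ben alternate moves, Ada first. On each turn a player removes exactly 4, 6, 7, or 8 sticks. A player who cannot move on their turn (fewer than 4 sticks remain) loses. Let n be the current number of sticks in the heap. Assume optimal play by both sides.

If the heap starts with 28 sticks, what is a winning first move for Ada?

Remove 4, leaving 24.

Compute win/loss labels from the base case upward. A position with no move is L. Any other position is W if it can reach an L in one move, else L.
n=0: no move → L
n=1: no move → L
n=2: no move → L
n=3: no move → L
n=4: reaches L-position 0 → W
n=5: reaches L-position 1 → W
n=6: reaches L-position 2 → W
n=7: reaches L-position 3 → W
n=8: reaches L-position 2 → W
n=9: reaches L-position 3 → W
n=10: reaches L-position 3 → W
n=11: reaches L-position 3 → W
n=12: only reaches 8(W), 6(W), 5(W), 4(W), all W → L
n=13: only reaches 9(W), 7(W), 6(W), 5(W), all W → L
n=14: only reaches 10(W), 8(W), 7(W), 6(W), all W → L
n=15: only reaches 11(W), 9(W), 8(W), 7(W), all W → L
n=16: reaches L-position 12 → W
n=17: reaches L-position 13 → W
n=18: reaches L-position 14 → W
n=19: reaches L-position 15 → W
n=20: reaches L-position 14 → W
n=21: reaches L-position 15 → W
n=22: reaches L-position 15 → W
n=23: reaches L-position 15 → W
n=24: only reaches 20(W), 18(W), 17(W), 16(W), all W → L
n=25: only reaches 21(W), 19(W), 18(W), 17(W), all W → L
n=26: only reaches 22(W), 20(W), 19(W), 18(W), all W → L
n=27: only reaches 23(W), 21(W), 20(W), 19(W), all W → L
n=28: reaches L-position 24 → W
From 28, the L positions reachable in one move are: 24.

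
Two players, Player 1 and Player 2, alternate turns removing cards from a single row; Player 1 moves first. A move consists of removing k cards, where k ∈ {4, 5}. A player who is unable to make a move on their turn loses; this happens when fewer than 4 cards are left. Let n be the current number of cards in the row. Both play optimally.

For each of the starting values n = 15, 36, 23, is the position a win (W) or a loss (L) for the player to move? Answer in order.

Compute win/loss labels from the base case upward. A position with no move is L. Any other position is W if it can reach an L in one move, else L.
n=0: no move → L
n=1: no move → L
n=2: no move → L
n=3: no move → L
n=4: reaches L-position 0 → W
n=5: reaches L-position 1 → W
n=6: reaches L-position 2 → W
n=7: reaches L-position 3 → W
n=8: reaches L-position 3 → W
n=9: only reaches 5(W), 4(W), all W → L
n=10: only reaches 6(W), 5(W), all W → L
n=11: only reaches 7(W), 6(W), all W → L
n=12: only reaches 8(W), 7(W), all W → L
n=13: reaches L-position 9 → W
n=14: reaches L-position 10 → W
n=15: reaches L-position 11 → W
n=16: reaches L-position 12 → W
n=17: reaches L-position 12 → W
n=18: only reaches 14(W), 13(W), all W → L
n=19: only reaches 15(W), 14(W), all W → L
n=20: only reaches 16(W), 15(W), all W → L
n=21: only reaches 17(W), 16(W), all W → L
n=22: reaches L-position 18 → W
n=23: reaches L-position 19 → W
n=24: reaches L-position 20 → W
n=25: reaches L-position 21 → W
n=26: reaches L-position 21 → W
n=27: only reaches 23(W), 22(W), all W → L
n=28: only reaches 24(W), 23(W), all W → L
n=29: only reaches 25(W), 24(W), all W → L
n=30: only reaches 26(W), 25(W), all W → L
n=31: reaches L-position 27 → W
n=32: reaches L-position 28 → W
n=33: reaches L-position 29 → W
n=34: reaches L-position 30 → W
n=35: reaches L-position 30 → W
n=36: only reaches 32(W), 31(W), all W → L

15: W, 36: L, 23: W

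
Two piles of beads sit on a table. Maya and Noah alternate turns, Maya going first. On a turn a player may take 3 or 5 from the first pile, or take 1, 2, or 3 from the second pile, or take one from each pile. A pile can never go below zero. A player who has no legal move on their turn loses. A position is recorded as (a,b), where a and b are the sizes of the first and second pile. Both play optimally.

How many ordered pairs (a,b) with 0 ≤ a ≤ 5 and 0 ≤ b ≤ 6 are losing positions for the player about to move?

12

Compute win/loss labels from the base case upward. A position with no move is L. Any other position is W if it can reach an L in one move, else L.
Every move lowers a or b (never raises either), so fill the grid row by row in increasing a, and left to right within a row: each cell's successors are then already labelled.
      b=0  b=1  b=2  b=3  b=4  b=5  b=6
a=0:    L    W    W    W    L    W    W
a=1:    L    W    W    W    L    W    W
a=2:    L    W    W    W    L    W    W
a=3:    W    W    L    W    W    W    L
a=4:    W    L    W    W    W    L    W
a=5:    W    L    W    W    W    L    W
Cells with no legal move (terminal, hence L): (0,0), (1,0), (2,0).
The remaining L cells, each justified by listing all of its moves:
(0,4): only reaches (0,3)(W), (0,2)(W), (0,1)(W), all W → L
(1,4): only reaches (1,3)(W), (1,2)(W), (1,1)(W), (0,3)(W), all W → L
(2,4): only reaches (2,3)(W), (2,2)(W), (2,1)(W), (1,3)(W), all W → L
(3,2): only reaches (0,2)(W), (3,1)(W), (3,0)(W), (2,1)(W), all W → L
(3,6): only reaches (0,6)(W), (3,5)(W), (3,4)(W), (3,3)(W), (2,5)(W), all W → L
(4,1): only reaches (1,1)(W), (4,0)(W), (3,0)(W), all W → L
(4,5): only reaches (1,5)(W), (4,4)(W), (4,3)(W), (4,2)(W), (3,4)(W), all W → L
(5,1): only reaches (2,1)(W), (0,1)(W), (5,0)(W), (4,0)(W), all W → L
(5,5): only reaches (2,5)(W), (0,5)(W), (5,4)(W), (5,3)(W), (5,2)(W), (4,4)(W), all W → L
Every other cell has at least one move into one of the L cells above, so it is W.
L cells per row: a=0: 2, a=1: 2, a=2: 2, a=3: 2, a=4: 2, a=5: 2; total 12.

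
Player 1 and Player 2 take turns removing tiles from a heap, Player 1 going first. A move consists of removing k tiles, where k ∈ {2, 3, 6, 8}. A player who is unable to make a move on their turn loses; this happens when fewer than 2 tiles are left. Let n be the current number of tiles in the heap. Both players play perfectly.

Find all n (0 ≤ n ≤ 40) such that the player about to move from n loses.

0, 1, 5, 10, 14, 15, 19, 24, 28, 29, 33, 38

Use the standard recursion: the mover loses at a terminal position; elsewhere, the mover wins exactly when some move hands the opponent an L position.
n=0: no move → L
n=1: no move → L
n=2: can move to 0, which is L ⇒ W
n=3: can move to 1, which is L ⇒ W
n=4: can move to 1, which is L ⇒ W
n=5: moves to 3(W), 2(W); every one is W ⇒ L
n=6: can move to 0, which is L ⇒ W
n=7: can move to 5, which is L ⇒ W
n=8: can move to 5, which is L ⇒ W
n=9: can move to 1, which is L ⇒ W
n=10: moves to 8(W), 7(W), 4(W), 2(W); every one is W ⇒ L
n=11: can move to 5, which is L ⇒ W
n=12: can move to 10, which is L ⇒ W
n=13: can move to 10, which is L ⇒ W
n=14: moves to 12(W), 11(W), 8(W), 6(W); every one is W ⇒ L
n=15: moves to 13(W), 12(W), 9(W), 7(W); every one is W ⇒ L
n=16: can move to 14, which is L ⇒ W
n=17: can move to 15, which is L ⇒ W
n=18: can move to 15, which is L ⇒ W
n=19: moves to 17(W), 16(W), 13(W), 11(W); every one is W ⇒ L
n=20: can move to 14, which is L ⇒ W
n=21: can move to 19, which is L ⇒ W
n=22: can move to 19, which is L ⇒ W
n=23: can move to 15, which is L ⇒ W
n=24: moves to 22(W), 21(W), 18(W), 16(W); every one is W ⇒ L
n=25: can move to 19, which is L ⇒ W
n=26: can move to 24, which is L ⇒ W
n=27: can move to 24, which is L ⇒ W
n=28: moves to 26(W), 25(W), 22(W), 20(W); every one is W ⇒ L
n=29: moves to 27(W), 26(W), 23(W), 21(W); every one is W ⇒ L
n=30: can move to 28, which is L ⇒ W
n=31: can move to 29, which is L ⇒ W
n=32: can move to 29, which is L ⇒ W
n=33: moves to 31(W), 30(W), 27(W), 25(W); every one is W ⇒ L
n=34: can move to 28, which is L ⇒ W
n=35: can move to 33, which is L ⇒ W
n=36: can move to 33, which is L ⇒ W
n=37: can move to 29, which is L ⇒ W
n=38: moves to 36(W), 35(W), 32(W), 30(W); every one is W ⇒ L
n=39: can move to 33, which is L ⇒ W
n=40: can move to 38, which is L ⇒ W
Reading off the rows marked L gives the requested list; there are 12 such values of n.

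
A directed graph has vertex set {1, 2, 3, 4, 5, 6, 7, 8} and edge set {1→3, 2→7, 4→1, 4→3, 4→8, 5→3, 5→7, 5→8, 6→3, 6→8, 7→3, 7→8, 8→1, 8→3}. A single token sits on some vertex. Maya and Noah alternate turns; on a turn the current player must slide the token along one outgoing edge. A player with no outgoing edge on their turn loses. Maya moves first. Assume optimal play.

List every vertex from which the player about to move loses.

Use the standard recursion: the mover loses at a terminal position; elsewhere, the mover wins exactly when some move hands the opponent an L position.
Every edge goes from a vertex to one that appears earlier in the order 3, 1, 8, 7, 4, 2, 5, 6, so processing vertices in that order labels each vertex after all of its successors.
3: no outgoing edge → L
1: W (go to 3, an L position)
8: W (go to 3, an L position)
7: W (go to 3, an L position)
4: W (go to 3, an L position)
2: L (sole option 7(W) is W)
5: W (go to 3, an L position)
6: W (go to 3, an L position)
Reading off the rows marked L gives the requested list; there are 2 such vertices.

2, 3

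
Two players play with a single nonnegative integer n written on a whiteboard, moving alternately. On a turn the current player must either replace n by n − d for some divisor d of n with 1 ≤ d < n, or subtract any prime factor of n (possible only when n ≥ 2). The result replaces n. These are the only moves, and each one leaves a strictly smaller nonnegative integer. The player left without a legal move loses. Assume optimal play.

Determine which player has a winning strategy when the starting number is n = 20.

Use the standard recursion: the mover loses at a terminal position; elsewhere, the mover wins exactly when some move hands the opponent an L position.
n=0: no move → L
n=1: no move → L
n=2: →0(L), so W
n=3: →0(L), so W
n=4: →2(W), 3(W) — all W, so L
n=5: →0(L), so W
n=6: →4(L), so W
n=7: →0(L), so W
n=8: →4(L), so W
n=9: →6(W), 8(W) — all W, so L
n=10: →9(L), so W
n=11: →0(L), so W
n=12: →9(L), so W
n=13: →0(L), so W
n=14: →7(W), 12(W), 13(W) — all W, so L
n=15: →14(L), so W
n=16: →14(L), so W
n=17: →0(L), so W
n=18: →9(L), so W
n=19: →0(L), so W
n=20: →10(W), 15(W), 16(W), 18(W), 19(W) — all W, so L
The starting position 20 is L: whatever the player to move does, the opponent receives a W position.

The second player wins.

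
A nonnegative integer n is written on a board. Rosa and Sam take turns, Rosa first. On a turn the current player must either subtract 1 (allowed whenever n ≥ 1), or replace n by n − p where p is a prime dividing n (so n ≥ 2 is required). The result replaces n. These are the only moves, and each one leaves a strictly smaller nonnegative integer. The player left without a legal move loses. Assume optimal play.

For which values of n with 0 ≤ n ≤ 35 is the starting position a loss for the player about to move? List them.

Compute win/loss labels from the base case upward. A position with no move is L. Any other position is W if it can reach an L in one move, else L.
n=0: no move → L
n=1: →0(L), so W
n=2: →0(L), so W
n=3: →0(L), so W
n=4: →2(W), 3(W) — all W, so L
n=5: →0(L), so W
n=6: →4(L), so W
n=7: →0(L), so W
n=8: →6(W), 7(W) — all W, so L
n=9: →8(L), so W
n=10: →8(L), so W
n=11: →0(L), so W
n=12: →9(W), 10(W), 11(W) — all W, so L
n=13: →0(L), so W
n=14: →12(L), so W
n=15: →12(L), so W
n=16: →14(W), 15(W) — all W, so L
n=17: →0(L), so W
n=18: →16(L), so W
n=19: →0(L), so W
n=20: →15(W), 18(W), 19(W) — all W, so L
n=21: →20(L), so W
n=22: →20(L), so W
n=23: →0(L), so W
n=24: →21(W), 22(W), 23(W) — all W, so L
n=25: →20(L), so W
n=26: →24(L), so W
n=27: →24(L), so W
n=28: →21(W), 26(W), 27(W) — all W, so L
n=29: →0(L), so W
n=30: →28(L), so W
n=31: →0(L), so W
n=32: →30(W), 31(W) — all W, so L
n=33: →32(L), so W
n=34: →32(L), so W
n=35: →28(L), so W
Reading off the rows marked L gives the requested list; there are 9 such values of n.

0, 4, 8, 12, 16, 20, 24, 28, 32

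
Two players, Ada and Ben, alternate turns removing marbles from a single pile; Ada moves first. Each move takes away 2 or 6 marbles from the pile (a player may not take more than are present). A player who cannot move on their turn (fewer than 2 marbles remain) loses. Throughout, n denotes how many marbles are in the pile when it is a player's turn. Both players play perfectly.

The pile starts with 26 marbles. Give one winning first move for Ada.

Remove 2, leaving 24.

Compute win/loss labels from the base case upward. A position with no move is L. Any other position is W if it can reach an L in one move, else L.
n=0: no move → L
n=1: no move → L
n=2: →0(L), so W
n=3: →1(L), so W
n=4: →2(W) only, which is W, so L
n=5: →3(W) only, which is W, so L
n=6: →4(L), so W
n=7: →5(L), so W
n=8: →6(W), 2(W) — all W, so L
n=9: →7(W), 3(W) — all W, so L
n=10: →8(L), so W
n=11: →9(L), so W
n=12: →10(W), 6(W) — all W, so L
n=13: →11(W), 7(W) — all W, so L
n=14: →12(L), so W
n=15: →13(L), so W
n=16: →14(W), 10(W) — all W, so L
n=17: →15(W), 11(W) — all W, so L
n=18: →16(L), so W
n=19: →17(L), so W
n=20: →18(W), 14(W) — all W, so L
n=21: →19(W), 15(W) — all W, so L
n=22: →20(L), so W
n=23: →21(L), so W
n=24: →22(W), 18(W) — all W, so L
n=25: →23(W), 19(W) — all W, so L
n=26: →24(L), so W
From 26, the L positions reachable in one move are: 24, 20. Any move reaching one of these is winning.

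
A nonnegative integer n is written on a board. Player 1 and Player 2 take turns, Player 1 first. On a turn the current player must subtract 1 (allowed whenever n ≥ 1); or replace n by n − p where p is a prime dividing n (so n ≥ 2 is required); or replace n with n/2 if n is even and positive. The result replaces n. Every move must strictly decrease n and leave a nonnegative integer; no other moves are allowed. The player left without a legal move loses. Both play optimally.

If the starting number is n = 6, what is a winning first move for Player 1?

Work bottom-up. With no move the player to move loses. Otherwise the position is W if at least one move leads to an L position for the opponent, and L if every move leads to a W.
n=0: no move → L
n=1: →0(L), so W
n=2: →0(L), so W
n=3: →0(L), so W
n=4: →2(W), 3(W) — all W, so L
n=5: →0(L), so W
n=6: →4(L), so W
From 6, the L positions reachable in one move are: 4.

Move to 4.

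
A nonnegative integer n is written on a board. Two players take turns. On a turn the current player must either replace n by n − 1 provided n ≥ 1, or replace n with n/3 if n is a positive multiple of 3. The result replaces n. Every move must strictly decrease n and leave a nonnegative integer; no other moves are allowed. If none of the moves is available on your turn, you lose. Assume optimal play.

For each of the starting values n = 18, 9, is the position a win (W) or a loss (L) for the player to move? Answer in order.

18: W, 9: L

Label each position W (a win for the player to move) or L (a loss). A position with no legal move is L; any other position is W exactly when some move reaches an L, and L when every move reaches a W.
n=0: no move → L
n=1: W (go to 0, an L position)
n=2: L (sole option 1(W) is W)
n=3: W (go to 2, an L position)
n=4: L (sole option 3(W) is W)
n=5: W (go to 4, an L position)
n=6: W (go to 2, an L position)
n=7: L (sole option 6(W) is W)
n=8: W (go to 7, an L position)
n=9: L (options 3(W), 8(W) are all W)
n=10: W (go to 9, an L position)
n=11: L (sole option 10(W) is W)
n=12: W (go to 4, an L position)
n=13: L (sole option 12(W) is W)
n=14: W (go to 13, an L position)
n=15: L (options 5(W), 14(W) are all W)
n=16: W (go to 15, an L position)
n=17: L (sole option 16(W) is W)
n=18: W (go to 17, an L position)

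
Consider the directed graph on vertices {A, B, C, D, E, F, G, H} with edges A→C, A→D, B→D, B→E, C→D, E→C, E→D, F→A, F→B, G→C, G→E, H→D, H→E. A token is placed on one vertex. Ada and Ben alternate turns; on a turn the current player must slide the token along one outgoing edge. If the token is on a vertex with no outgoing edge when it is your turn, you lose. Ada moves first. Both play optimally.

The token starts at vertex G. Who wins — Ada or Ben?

Classify positions by backward induction: terminal positions (no move available) are L. From any other position, the mover wins iff some move reaches an L.
Every edge goes from a vertex to one that appears earlier in the order D, C, E, A, B, F, G, H, so processing vertices in that order labels each vertex after all of its successors.
D: no outgoing edge → L
C: →D(L), so W
E: →D(L), so W
A: →D(L), so W
B: →D(L), so W
F: →B(W), A(W) — all W, so L
G: →E(W), C(W) — all W, so L
H: →D(L), so W
Every move from G reaches a W position, so the mover loses.

Ben wins.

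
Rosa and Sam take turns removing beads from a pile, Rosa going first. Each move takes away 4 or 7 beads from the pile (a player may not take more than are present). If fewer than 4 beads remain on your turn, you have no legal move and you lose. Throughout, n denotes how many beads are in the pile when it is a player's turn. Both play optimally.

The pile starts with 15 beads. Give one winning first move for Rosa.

Remove 4, leaving 11.

Positions with no move are L. A position that does have a move is losing for the player to move precisely when every available move leads to a winning position for the opponent. Fill in the labels:
n=0: no move → L
n=1: no move → L
n=2: no move → L
n=3: no move → L
n=4: can move to 0, which is L ⇒ W
n=5: can move to 1, which is L ⇒ W
n=6: can move to 2, which is L ⇒ W
n=7: can move to 3, which is L ⇒ W
n=8: can move to 1, which is L ⇒ W
n=9: can move to 2, which is L ⇒ W
n=10: can move to 3, which is L ⇒ W
n=11: moves to 7(W), 4(W); every one is W ⇒ L
n=12: moves to 8(W), 5(W); every one is W ⇒ L
n=13: moves to 9(W), 6(W); every one is W ⇒ L
n=14: moves to 10(W), 7(W); every one is W ⇒ L
n=15: can move to 11, which is L ⇒ W
From 15, the L positions reachable in one move are: 11.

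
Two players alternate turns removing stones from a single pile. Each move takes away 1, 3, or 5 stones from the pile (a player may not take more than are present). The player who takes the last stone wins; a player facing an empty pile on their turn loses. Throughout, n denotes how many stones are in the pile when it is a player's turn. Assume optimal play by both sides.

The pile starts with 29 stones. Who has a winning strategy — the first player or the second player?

The first player wins.

Compute win/loss labels from the base case upward. A position with no move is L. Any other position is W if it can reach an L in one move, else L.
n=0: no move → L
n=1: can move to 0, which is L ⇒ W
n=2: the only move is to 1(W), a W ⇒ L
n=3: can move to 2, which is L ⇒ W
n=4: moves to 3(W), 1(W); every one is W ⇒ L
n=5: can move to 4, which is L ⇒ W
n=6: moves to 5(W), 3(W), 1(W); every one is W ⇒ L
n=7: can move to 6, which is L ⇒ W
n=8: moves to 7(W), 5(W), 3(W); every one is W ⇒ L
n=9: can move to 8, which is L ⇒ W
n=10: moves to 9(W), 7(W), 5(W); every one is W ⇒ L
n=11: can move to 10, which is L ⇒ W
n=12: moves to 11(W), 9(W), 7(W); every one is W ⇒ L
n=13: can move to 12, which is L ⇒ W
n=14: moves to 13(W), 11(W), 9(W); every one is W ⇒ L
n=15: can move to 14, which is L ⇒ W
n=16: moves to 15(W), 13(W), 11(W); every one is W ⇒ L
n=17: can move to 16, which is L ⇒ W
n=18: moves to 17(W), 15(W), 13(W); every one is W ⇒ L
n=19: can move to 18, which is L ⇒ W
n=20: moves to 19(W), 17(W), 15(W); every one is W ⇒ L
n=21: can move to 20, which is L ⇒ W
n=22: moves to 21(W), 19(W), 17(W); every one is W ⇒ L
n=23: can move to 22, which is L ⇒ W
n=24: moves to 23(W), 21(W), 19(W); every one is W ⇒ L
n=25: can move to 24, which is L ⇒ W
n=26: moves to 25(W), 23(W), 21(W); every one is W ⇒ L
n=27: can move to 26, which is L ⇒ W
n=28: moves to 27(W), 25(W), 23(W); every one is W ⇒ L
n=29: can move to 28, which is L ⇒ W
The starting position 29 is W: the player to move should remove 1, leaving 28, handing over an L position.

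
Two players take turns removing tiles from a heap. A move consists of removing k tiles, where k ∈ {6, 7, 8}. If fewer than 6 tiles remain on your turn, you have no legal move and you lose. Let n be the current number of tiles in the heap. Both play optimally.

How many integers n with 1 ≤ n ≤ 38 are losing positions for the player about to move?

Classify positions by backward induction: terminal positions (no move available) are L. From any other position, the mover wins iff some move reaches an L.
n=0: no move → L
n=1: no move → L
n=2: no move → L
n=3: no move → L
n=4: no move → L
n=5: no move → L
n=6: W (go to 0, an L position)
n=7: W (go to 1, an L position)
n=8: W (go to 2, an L position)
n=9: W (go to 3, an L position)
n=10: W (go to 4, an L position)
n=11: W (go to 5, an L position)
n=12: W (go to 5, an L position)
n=13: W (go to 5, an L position)
n=14: L (options 8(W), 7(W), 6(W) are all W)
n=15: L (options 9(W), 8(W), 7(W) are all W)
n=16: L (options 10(W), 9(W), 8(W) are all W)
n=17: L (options 11(W), 10(W), 9(W) are all W)
n=18: L (options 12(W), 11(W), 10(W) are all W)
n=19: L (options 13(W), 12(W), 11(W) are all W)
n=20: W (go to 14, an L position)
n=21: W (go to 15, an L position)
n=22: W (go to 16, an L position)
n=23: W (go to 17, an L position)
n=24: W (go to 18, an L position)
n=25: W (go to 19, an L position)
n=26: W (go to 19, an L position)
n=27: W (go to 19, an L position)
n=28: L (options 22(W), 21(W), 20(W) are all W)
n=29: L (options 23(W), 22(W), 21(W) are all W)
n=30: L (options 24(W), 23(W), 22(W) are all W)
n=31: L (options 25(W), 24(W), 23(W) are all W)
n=32: L (options 26(W), 25(W), 24(W) are all W)
n=33: L (options 27(W), 26(W), 25(W) are all W)
n=34: W (go to 28, an L position)
n=35: W (go to 29, an L position)
n=36: W (go to 30, an L position)
n=37: W (go to 31, an L position)
n=38: W (go to 32, an L position)
L entries with 1 ≤ n ≤ 38 (n=0 is outside the asked range and is not counted): n = 1, 2, 3, 4, 5, 14, 15, 16, 17, 18, 19, 28, 29, 30, 31, 32, 33; that makes 17.

17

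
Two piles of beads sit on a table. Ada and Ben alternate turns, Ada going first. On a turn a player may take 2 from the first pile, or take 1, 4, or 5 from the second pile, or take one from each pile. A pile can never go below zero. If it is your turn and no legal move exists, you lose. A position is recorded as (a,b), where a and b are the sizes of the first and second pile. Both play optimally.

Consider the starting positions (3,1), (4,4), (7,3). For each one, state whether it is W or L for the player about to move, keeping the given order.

(3,1): L, (4,4): W, (7,3): W

Use the standard recursion: the mover loses at a terminal position; elsewhere, the mover wins exactly when some move hands the opponent an L position.
No move ever increases a pile, so every position that can arise here has a ≤ 7 and b ≤ 4; it is enough to label the cells with 0 ≤ a ≤ 7 and 0 ≤ b ≤ 4.
Every move lowers a or b (never raises either), so fill the grid row by row in increasing a, and left to right within a row: each cell's successors are then already labelled.
      b=0  b=1  b=2  b=3  b=4
a=0:    L    W    L    W    W
a=1:    L    W    L    W    W
a=2:    W    W    W    W    L
a=3:    W    L    W    L    W
a=4:    L    W    W    L    W
a=5:    L    W    L    W    W
a=6:    W    W    L    W    L
a=7:    W    L    W    W    L
Cells with no legal move (terminal, hence L): (0,0), (1,0).
The remaining L cells, each justified by listing all of its moves:
(0,2): →(0,1)(W) only, which is W, so L
(1,2): →(1,1)(W), (0,1)(W) — all W, so L
(2,4): →(0,4)(W), (2,3)(W), (2,0)(W), (1,3)(W) — all W, so L
(3,1): →(1,1)(W), (3,0)(W), (2,0)(W) — all W, so L
(3,3): →(1,3)(W), (3,2)(W), (2,2)(W) — all W, so L
(4,0): →(2,0)(W) only, which is W, so L
(4,3): →(2,3)(W), (4,2)(W), (3,2)(W) — all W, so L
(5,0): →(3,0)(W) only, which is W, so L
(5,2): →(3,2)(W), (5,1)(W), (4,1)(W) — all W, so L
(6,2): →(4,2)(W), (6,1)(W), (5,1)(W) — all W, so L
(6,4): →(4,4)(W), (6,3)(W), (6,0)(W), (5,3)(W) — all W, so L
(7,1): →(5,1)(W), (7,0)(W), (6,0)(W) — all W, so L
(7,4): →(5,4)(W), (7,3)(W), (7,0)(W), (6,3)(W) — all W, so L
Every other cell has at least one move into one of the L cells above, so it is W.
(3,1): one of the L cells justified above, so L
(4,4): the move to (2,4) reaches an L cell, so W
(7,3): the move to (6,2) reaches an L cell, so W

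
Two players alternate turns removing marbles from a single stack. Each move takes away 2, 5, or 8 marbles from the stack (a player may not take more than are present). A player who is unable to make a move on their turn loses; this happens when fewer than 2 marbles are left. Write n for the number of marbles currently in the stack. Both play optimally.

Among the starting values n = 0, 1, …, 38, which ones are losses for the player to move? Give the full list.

0, 1, 4, 7, 10, 11, 14, 17, 20, 21, 24, 27, 30, 31, 34, 37

Compute win/loss labels from the base case upward. A position with no move is L. Any other position is W if it can reach an L in one move, else L.
n=0: no move → L
n=1: no move → L
n=2: →0(L), so W
n=3: →1(L), so W
n=4: →2(W) only, which is W, so L
n=5: →0(L), so W
n=6: →4(L), so W
n=7: →5(W), 2(W) — all W, so L
n=8: →0(L), so W
n=9: →7(L), so W
n=10: →8(W), 5(W), 2(W) — all W, so L
n=11: →9(W), 6(W), 3(W) — all W, so L
n=12: →10(L), so W
n=13: →11(L), so W
n=14: →12(W), 9(W), 6(W) — all W, so L
n=15: →10(L), so W
n=16: →14(L), so W
n=17: →15(W), 12(W), 9(W) — all W, so L
n=18: →10(L), so W
n=19: →17(L), so W
n=20: →18(W), 15(W), 12(W) — all W, so L
n=21: →19(W), 16(W), 13(W) — all W, so L
n=22: →20(L), so W
n=23: →21(L), so W
n=24: →22(W), 19(W), 16(W) — all W, so L
n=25: →20(L), so W
n=26: →24(L), so W
n=27: →25(W), 22(W), 19(W) — all W, so L
n=28: →20(L), so W
n=29: →27(L), so W
n=30: →28(W), 25(W), 22(W) — all W, so L
n=31: →29(W), 26(W), 23(W) — all W, so L
n=32: →30(L), so W
n=33: →31(L), so W
n=34: →32(W), 29(W), 26(W) — all W, so L
n=35: →30(L), so W
n=36: →34(L), so W
n=37: →35(W), 32(W), 29(W) — all W, so L
n=38: →30(L), so W
The losing starting values of n are exactly the entries labelled L in this table (16 of them).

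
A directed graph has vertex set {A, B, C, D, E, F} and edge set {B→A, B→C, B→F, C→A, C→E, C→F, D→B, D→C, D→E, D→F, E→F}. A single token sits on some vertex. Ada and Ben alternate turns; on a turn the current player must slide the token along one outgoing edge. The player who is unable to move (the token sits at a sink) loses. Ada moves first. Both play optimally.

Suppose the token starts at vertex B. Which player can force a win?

Classify positions by backward induction: terminal positions (no move available) are L. From any other position, the mover wins iff some move reaches an L.
Every edge goes from a vertex to one that appears earlier in the order F, A, E, C, B, D, so processing vertices in that order labels each vertex after all of its successors.
F: no outgoing edge → L
A: no outgoing edge → L
E: →F(L), so W
C: →A(L), so W
B: →A(L), so W
D: →F(L), so W
The starting position B is W: Ada should move to A, handing over an L position.

Ada wins.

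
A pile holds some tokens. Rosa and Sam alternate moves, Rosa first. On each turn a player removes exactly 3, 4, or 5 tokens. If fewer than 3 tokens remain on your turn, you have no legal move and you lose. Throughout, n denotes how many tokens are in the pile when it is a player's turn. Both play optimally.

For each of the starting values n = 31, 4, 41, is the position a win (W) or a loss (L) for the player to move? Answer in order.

31: W, 4: W, 41: L

Compute win/loss labels from the base case upward. A position with no move is L. Any other position is W if it can reach an L in one move, else L.
n=0: no move → L
n=1: no move → L
n=2: no move → L
n=3: →0(L), so W
n=4: →1(L), so W
n=5: →2(L), so W
n=6: →2(L), so W
n=7: →2(L), so W
n=8: →5(W), 4(W), 3(W) — all W, so L
n=9: →6(W), 5(W), 4(W) — all W, so L
n=10: →7(W), 6(W), 5(W) — all W, so L
n=11: →8(L), so W
n=12: →9(L), so W
n=13: →10(L), so W
n=14: →10(L), so W
n=15: →10(L), so W
n=16: →13(W), 12(W), 11(W) — all W, so L
n=17: →14(W), 13(W), 12(W) — all W, so L
n=18: →15(W), 14(W), 13(W) — all W, so L
n=19: →16(L), so W
n=20: →17(L), so W
n=21: →18(L), so W
n=22: →18(L), so W
n=23: →18(L), so W
n=24: →21(W), 20(W), 19(W) — all W, so L
n=25: →22(W), 21(W), 20(W) — all W, so L
n=26: →23(W), 22(W), 21(W) — all W, so L
n=27: →24(L), so W
n=28: →25(L), so W
n=29: →26(L), so W
n=30: →26(L), so W
n=31: →26(L), so W
n=32: →29(W), 28(W), 27(W) — all W, so L
n=33: →30(W), 29(W), 28(W) — all W, so L
n=34: →31(W), 30(W), 29(W) — all W, so L
n=35: →32(L), so W
n=36: →33(L), so W
n=37: →34(L), so W
n=38: →34(L), so W
n=39: →34(L), so W
n=40: →37(W), 36(W), 35(W) — all W, so L
n=41: →38(W), 37(W), 36(W) — all W, so L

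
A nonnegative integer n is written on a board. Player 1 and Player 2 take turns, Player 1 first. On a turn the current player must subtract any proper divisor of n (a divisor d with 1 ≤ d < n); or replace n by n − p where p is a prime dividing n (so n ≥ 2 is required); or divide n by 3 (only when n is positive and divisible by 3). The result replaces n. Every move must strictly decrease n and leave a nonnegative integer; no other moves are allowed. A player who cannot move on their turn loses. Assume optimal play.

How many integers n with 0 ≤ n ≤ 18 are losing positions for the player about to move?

Positions with no move are L. A position that does have a move is losing for the player to move precisely when every available move leads to a winning position for the opponent. Fill in the labels:
n=0: no move → L
n=1: no move → L
n=2: →0(L), so W
n=3: →0(L), so W
n=4: →2(W), 3(W) — all W, so L
n=5: →0(L), so W
n=6: →4(L), so W
n=7: →0(L), so W
n=8: →4(L), so W
n=9: →3(W), 6(W), 8(W) — all W, so L
n=10: →9(L), so W
n=11: →0(L), so W
n=12: →4(L), so W
n=13: →0(L), so W
n=14: →7(W), 12(W), 13(W) — all W, so L
n=15: →14(L), so W
n=16: →14(L), so W
n=17: →0(L), so W
n=18: →9(L), so W
L entries with 0 ≤ n ≤ 18: n = 0, 1, 4, 9, 14; that makes 5.

5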